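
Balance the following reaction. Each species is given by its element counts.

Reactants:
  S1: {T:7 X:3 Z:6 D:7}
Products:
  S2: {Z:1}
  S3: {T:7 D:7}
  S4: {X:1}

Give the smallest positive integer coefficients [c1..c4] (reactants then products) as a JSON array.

Coefficients: [1, 6, 1, 3]

T: 1·7 = 7 | 6·0+1·7+3·0 = 7
X: 1·3 = 3 | 6·0+1·0+3·1 = 3
Z: 1·6 = 6 | 6·1+1·0+3·0 = 6
D: 1·7 = 7 | 6·0+1·7+3·0 = 7
gcd(1,6,1,3) = 1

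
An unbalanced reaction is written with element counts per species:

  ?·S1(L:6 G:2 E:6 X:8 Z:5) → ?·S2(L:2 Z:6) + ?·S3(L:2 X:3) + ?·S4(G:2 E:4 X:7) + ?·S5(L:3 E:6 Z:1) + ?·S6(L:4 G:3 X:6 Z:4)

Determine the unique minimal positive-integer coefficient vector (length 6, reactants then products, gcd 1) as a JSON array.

Coefficients: [6, 3, 5, 3, 4, 2]

L: 6·6 = 36 | 3·2+5·2+3·0+4·3+2·4 = 36
G: 6·2 = 12 | 3·0+5·0+3·2+4·0+2·3 = 12
E: 6·6 = 36 | 3·0+5·0+3·4+4·6+2·0 = 36
X: 6·8 = 48 | 3·0+5·3+3·7+4·0+2·6 = 48
Z: 6·5 = 30 | 3·6+5·0+3·0+4·1+2·4 = 30
gcd(6,3,5,3,4,2) = 1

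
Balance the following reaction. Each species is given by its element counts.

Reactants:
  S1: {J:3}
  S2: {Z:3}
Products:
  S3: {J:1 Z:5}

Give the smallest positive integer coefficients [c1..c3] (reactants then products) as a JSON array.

Coefficients: [1, 5, 3]

J: 1·3+5·0 = 3 | 3·1 = 3
Z: 1·0+5·3 = 15 | 3·5 = 15
gcd(1,5,3) = 1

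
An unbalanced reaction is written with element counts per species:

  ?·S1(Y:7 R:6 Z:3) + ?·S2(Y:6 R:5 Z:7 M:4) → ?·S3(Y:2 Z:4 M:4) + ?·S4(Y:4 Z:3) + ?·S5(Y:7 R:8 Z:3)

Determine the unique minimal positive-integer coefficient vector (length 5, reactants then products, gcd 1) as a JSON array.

Y: 5·7+2·6 = 47 | 2·2+2·4+5·7 = 47
R: 5·6+2·5 = 40 | 2·0+2·0+5·8 = 40
Z: 5·3+2·7 = 29 | 2·4+2·3+5·3 = 29
M: 5·0+2·4 = 8 | 2·4+2·0+5·0 = 8
gcd(5,2,2,2,5) = 1

Coefficients: [5, 2, 2, 2, 5]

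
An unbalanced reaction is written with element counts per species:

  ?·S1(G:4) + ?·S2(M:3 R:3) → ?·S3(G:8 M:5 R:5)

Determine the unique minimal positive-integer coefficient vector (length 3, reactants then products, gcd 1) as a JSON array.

G: 6·4+5·0 = 24 | 3·8 = 24
M: 6·0+5·3 = 15 | 3·5 = 15
R: 6·0+5·3 = 15 | 3·5 = 15
gcd(6,5,3) = 1

Coefficients: [6, 5, 3]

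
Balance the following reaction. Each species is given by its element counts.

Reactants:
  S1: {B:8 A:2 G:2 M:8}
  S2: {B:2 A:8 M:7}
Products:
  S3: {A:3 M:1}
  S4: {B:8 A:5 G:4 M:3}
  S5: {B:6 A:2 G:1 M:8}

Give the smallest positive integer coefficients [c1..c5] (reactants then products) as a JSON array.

B: 5·8+2·2 = 44 | 3·0+1·8+6·6 = 44
A: 5·2+2·8 = 26 | 3·3+1·5+6·2 = 26
G: 5·2+2·0 = 10 | 3·0+1·4+6·1 = 10
M: 5·8+2·7 = 54 | 3·1+1·3+6·8 = 54
gcd(5,2,3,1,6) = 1

Coefficients: [5, 2, 3, 1, 6]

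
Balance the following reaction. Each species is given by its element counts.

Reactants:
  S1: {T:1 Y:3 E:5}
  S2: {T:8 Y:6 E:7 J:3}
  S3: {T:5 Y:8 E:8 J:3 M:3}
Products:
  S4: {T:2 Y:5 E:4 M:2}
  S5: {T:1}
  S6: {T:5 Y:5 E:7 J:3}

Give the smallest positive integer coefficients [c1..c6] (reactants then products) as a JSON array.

T: 2·1+3·8+2·5 = 36 | 3·2+5·1+5·5 = 36
Y: 2·3+3·6+2·8 = 40 | 3·5+5·0+5·5 = 40
E: 2·5+3·7+2·8 = 47 | 3·4+5·0+5·7 = 47
J: 2·0+3·3+2·3 = 15 | 3·0+5·0+5·3 = 15
M: 2·0+3·0+2·3 = 6 | 3·2+5·0+5·0 = 6
gcd(2,3,2,3,5,5) = 1

Coefficients: [2, 3, 2, 3, 5, 5]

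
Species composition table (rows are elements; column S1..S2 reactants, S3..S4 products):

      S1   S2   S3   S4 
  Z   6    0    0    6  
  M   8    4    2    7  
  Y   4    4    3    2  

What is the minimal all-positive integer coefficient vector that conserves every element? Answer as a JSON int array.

Z: 4·6+1·0 = 24 | 4·0+4·6 = 24
M: 4·8+1·4 = 36 | 4·2+4·7 = 36
Y: 4·4+1·4 = 20 | 4·3+4·2 = 20
gcd(4,1,4,4) = 1

Coefficients: [4, 1, 4, 4]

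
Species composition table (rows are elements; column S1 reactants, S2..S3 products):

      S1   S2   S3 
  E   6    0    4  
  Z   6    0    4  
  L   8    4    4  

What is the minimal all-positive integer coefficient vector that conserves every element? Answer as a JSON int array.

E: 2·6 = 12 | 1·0+3·4 = 12
Z: 2·6 = 12 | 1·0+3·4 = 12
L: 2·8 = 16 | 1·4+3·4 = 16
gcd(2,1,3) = 1

Coefficients: [2, 1, 3]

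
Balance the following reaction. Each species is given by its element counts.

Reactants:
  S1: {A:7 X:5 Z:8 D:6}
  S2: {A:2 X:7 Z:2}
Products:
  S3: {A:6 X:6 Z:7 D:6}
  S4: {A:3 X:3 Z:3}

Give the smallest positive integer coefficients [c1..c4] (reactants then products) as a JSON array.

Coefficients: [5, 2, 5, 3]

A: 5·7+2·2 = 39 | 5·6+3·3 = 39
X: 5·5+2·7 = 39 | 5·6+3·3 = 39
Z: 5·8+2·2 = 44 | 5·7+3·3 = 44
D: 5·6+2·0 = 30 | 5·6+3·0 = 30
gcd(5,2,5,3) = 1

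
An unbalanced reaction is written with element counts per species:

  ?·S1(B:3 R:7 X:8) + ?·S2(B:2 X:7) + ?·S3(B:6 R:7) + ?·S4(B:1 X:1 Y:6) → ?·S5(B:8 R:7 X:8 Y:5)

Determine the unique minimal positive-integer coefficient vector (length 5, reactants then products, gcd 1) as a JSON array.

Coefficients: [1, 5, 5, 5, 6]

B: 1·3+5·2+5·6+5·1 = 48 | 6·8 = 48
R: 1·7+5·0+5·7+5·0 = 42 | 6·7 = 42
X: 1·8+5·7+5·0+5·1 = 48 | 6·8 = 48
Y: 1·0+5·0+5·0+5·6 = 30 | 6·5 = 30
gcd(1,5,5,5,6) = 1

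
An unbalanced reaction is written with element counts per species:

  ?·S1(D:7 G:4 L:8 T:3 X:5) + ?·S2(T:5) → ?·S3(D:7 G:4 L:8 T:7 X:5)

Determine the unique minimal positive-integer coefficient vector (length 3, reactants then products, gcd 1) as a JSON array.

Coefficients: [5, 4, 5]

D: 5·7+4·0 = 35 | 5·7 = 35
G: 5·4+4·0 = 20 | 5·4 = 20
L: 5·8+4·0 = 40 | 5·8 = 40
T: 5·3+4·5 = 35 | 5·7 = 35
X: 5·5+4·0 = 25 | 5·5 = 25
gcd(5,4,5) = 1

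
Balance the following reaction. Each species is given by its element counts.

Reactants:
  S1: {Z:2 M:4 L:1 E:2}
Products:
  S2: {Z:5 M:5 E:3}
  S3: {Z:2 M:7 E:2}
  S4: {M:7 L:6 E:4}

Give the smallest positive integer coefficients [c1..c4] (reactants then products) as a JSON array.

Z: 6·2 = 12 | 2·5+1·2+1·0 = 12
M: 6·4 = 24 | 2·5+1·7+1·7 = 24
L: 6·1 = 6 | 2·0+1·0+1·6 = 6
E: 6·2 = 12 | 2·3+1·2+1·4 = 12
gcd(6,2,1,1) = 1

Coefficients: [6, 2, 1, 1]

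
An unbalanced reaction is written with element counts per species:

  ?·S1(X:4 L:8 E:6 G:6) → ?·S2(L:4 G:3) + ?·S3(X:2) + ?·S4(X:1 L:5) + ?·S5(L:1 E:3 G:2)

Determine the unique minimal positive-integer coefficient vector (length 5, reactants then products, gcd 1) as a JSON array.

X: 3·4 = 12 | 2·0+5·2+2·1+6·0 = 12
L: 3·8 = 24 | 2·4+5·0+2·5+6·1 = 24
E: 3·6 = 18 | 2·0+5·0+2·0+6·3 = 18
G: 3·6 = 18 | 2·3+5·0+2·0+6·2 = 18
gcd(3,2,5,2,6) = 1

Coefficients: [3, 2, 5, 2, 6]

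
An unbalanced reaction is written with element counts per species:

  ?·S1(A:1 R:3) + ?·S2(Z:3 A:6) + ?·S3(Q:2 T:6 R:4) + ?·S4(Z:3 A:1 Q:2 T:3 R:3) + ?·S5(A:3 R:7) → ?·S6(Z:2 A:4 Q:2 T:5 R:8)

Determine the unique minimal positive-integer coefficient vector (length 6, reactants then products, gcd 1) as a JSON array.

Coefficients: [2, 1, 2, 1, 1, 3]

Z: 2·0+1·3+2·0+1·3+1·0 = 6 | 3·2 = 6
A: 2·1+1·6+2·0+1·1+1·3 = 12 | 3·4 = 12
Q: 2·0+1·0+2·2+1·2+1·0 = 6 | 3·2 = 6
T: 2·0+1·0+2·6+1·3+1·0 = 15 | 3·5 = 15
R: 2·3+1·0+2·4+1·3+1·7 = 24 | 3·8 = 24
gcd(2,1,2,1,1,3) = 1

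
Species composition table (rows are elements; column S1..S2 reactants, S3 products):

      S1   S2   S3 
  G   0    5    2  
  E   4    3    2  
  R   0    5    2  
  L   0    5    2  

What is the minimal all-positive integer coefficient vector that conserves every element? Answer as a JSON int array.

Coefficients: [1, 2, 5]

G: 1·0+2·5 = 10 | 5·2 = 10
E: 1·4+2·3 = 10 | 5·2 = 10
R: 1·0+2·5 = 10 | 5·2 = 10
L: 1·0+2·5 = 10 | 5·2 = 10
gcd(1,2,5) = 1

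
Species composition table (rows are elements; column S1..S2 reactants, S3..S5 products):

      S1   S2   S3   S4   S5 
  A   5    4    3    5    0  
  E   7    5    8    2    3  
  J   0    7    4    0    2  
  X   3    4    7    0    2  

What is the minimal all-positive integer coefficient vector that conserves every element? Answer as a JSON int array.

Coefficients: [3, 2, 1, 4, 5]

A: 3·5+2·4 = 23 | 1·3+4·5+5·0 = 23
E: 3·7+2·5 = 31 | 1·8+4·2+5·3 = 31
J: 3·0+2·7 = 14 | 1·4+4·0+5·2 = 14
X: 3·3+2·4 = 17 | 1·7+4·0+5·2 = 17
gcd(3,2,1,4,5) = 1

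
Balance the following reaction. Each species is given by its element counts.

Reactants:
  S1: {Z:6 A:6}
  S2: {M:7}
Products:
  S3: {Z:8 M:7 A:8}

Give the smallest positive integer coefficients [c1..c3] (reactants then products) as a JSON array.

Coefficients: [4, 3, 3]

Z: 4·6+3·0 = 24 | 3·8 = 24
M: 4·0+3·7 = 21 | 3·7 = 21
A: 4·6+3·0 = 24 | 3·8 = 24
gcd(4,3,3) = 1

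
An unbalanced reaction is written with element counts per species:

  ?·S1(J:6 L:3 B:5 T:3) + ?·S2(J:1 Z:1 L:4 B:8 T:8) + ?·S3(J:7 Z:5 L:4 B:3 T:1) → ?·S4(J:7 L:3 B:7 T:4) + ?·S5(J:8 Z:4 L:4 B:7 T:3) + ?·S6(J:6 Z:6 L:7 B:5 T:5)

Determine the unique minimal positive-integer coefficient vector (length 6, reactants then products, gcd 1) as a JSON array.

J: 6·6+3·1+5·7 = 74 | 6·7+1·8+4·6 = 74
Z: 6·0+3·1+5·5 = 28 | 6·0+1·4+4·6 = 28
L: 6·3+3·4+5·4 = 50 | 6·3+1·4+4·7 = 50
B: 6·5+3·8+5·3 = 69 | 6·7+1·7+4·5 = 69
T: 6·3+3·8+5·1 = 47 | 6·4+1·3+4·5 = 47
gcd(6,3,5,6,1,4) = 1

Coefficients: [6, 3, 5, 6, 1, 4]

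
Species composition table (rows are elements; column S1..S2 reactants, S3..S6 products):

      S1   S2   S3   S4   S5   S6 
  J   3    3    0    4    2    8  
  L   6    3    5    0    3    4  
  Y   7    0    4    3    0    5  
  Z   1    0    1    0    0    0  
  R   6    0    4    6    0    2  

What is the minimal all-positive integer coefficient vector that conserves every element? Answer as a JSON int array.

J: 6·3+6·3 = 36 | 6·0+1·4+4·2+3·8 = 36
L: 6·6+6·3 = 54 | 6·5+1·0+4·3+3·4 = 54
Y: 6·7+6·0 = 42 | 6·4+1·3+4·0+3·5 = 42
Z: 6·1+6·0 = 6 | 6·1+1·0+4·0+3·0 = 6
R: 6·6+6·0 = 36 | 6·4+1·6+4·0+3·2 = 36
gcd(6,6,6,1,4,3) = 1

Coefficients: [6, 6, 6, 1, 4, 3]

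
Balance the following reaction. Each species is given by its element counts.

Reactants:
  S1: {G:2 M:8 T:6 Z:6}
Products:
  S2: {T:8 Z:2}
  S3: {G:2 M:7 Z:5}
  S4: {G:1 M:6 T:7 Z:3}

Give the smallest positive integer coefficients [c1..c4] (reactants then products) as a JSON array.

Coefficients: [5, 2, 4, 2]

G: 5·2 = 10 | 2·0+4·2+2·1 = 10
M: 5·8 = 40 | 2·0+4·7+2·6 = 40
T: 5·6 = 30 | 2·8+4·0+2·7 = 30
Z: 5·6 = 30 | 2·2+4·5+2·3 = 30
gcd(5,2,4,2) = 1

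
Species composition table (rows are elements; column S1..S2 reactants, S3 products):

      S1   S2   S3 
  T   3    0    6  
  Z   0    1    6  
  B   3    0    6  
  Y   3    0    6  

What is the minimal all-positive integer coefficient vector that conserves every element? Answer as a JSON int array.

Coefficients: [2, 6, 1]

T: 2·3+6·0 = 6 | 1·6 = 6
Z: 2·0+6·1 = 6 | 1·6 = 6
B: 2·3+6·0 = 6 | 1·6 = 6
Y: 2·3+6·0 = 6 | 1·6 = 6
gcd(2,6,1) = 1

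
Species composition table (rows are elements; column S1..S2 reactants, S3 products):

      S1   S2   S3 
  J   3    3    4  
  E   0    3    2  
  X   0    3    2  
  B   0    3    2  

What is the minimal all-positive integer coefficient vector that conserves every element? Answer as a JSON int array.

Coefficients: [2, 2, 3]

J: 2·3+2·3 = 12 | 3·4 = 12
E: 2·0+2·3 = 6 | 3·2 = 6
X: 2·0+2·3 = 6 | 3·2 = 6
B: 2·0+2·3 = 6 | 3·2 = 6
gcd(2,2,3) = 1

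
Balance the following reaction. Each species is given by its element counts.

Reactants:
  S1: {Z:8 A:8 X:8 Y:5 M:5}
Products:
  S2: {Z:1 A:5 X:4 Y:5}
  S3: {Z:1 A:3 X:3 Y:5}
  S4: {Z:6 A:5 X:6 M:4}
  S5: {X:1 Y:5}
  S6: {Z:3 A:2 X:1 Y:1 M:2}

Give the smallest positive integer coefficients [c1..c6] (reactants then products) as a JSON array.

Coefficients: [6, 2, 1, 5, 2, 5]

Z: 6·8 = 48 | 2·1+1·1+5·6+2·0+5·3 = 48
A: 6·8 = 48 | 2·5+1·3+5·5+2·0+5·2 = 48
X: 6·8 = 48 | 2·4+1·3+5·6+2·1+5·1 = 48
Y: 6·5 = 30 | 2·5+1·5+5·0+2·5+5·1 = 30
M: 6·5 = 30 | 2·0+1·0+5·4+2·0+5·2 = 30
gcd(6,2,1,5,2,5) = 1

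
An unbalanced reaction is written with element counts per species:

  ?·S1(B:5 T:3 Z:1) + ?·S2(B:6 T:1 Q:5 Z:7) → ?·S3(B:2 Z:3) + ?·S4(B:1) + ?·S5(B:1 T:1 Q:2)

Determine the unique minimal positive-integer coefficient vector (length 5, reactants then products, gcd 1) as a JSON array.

Coefficients: [1, 2, 5, 2, 5]

B: 1·5+2·6 = 17 | 5·2+2·1+5·1 = 17
T: 1·3+2·1 = 5 | 5·0+2·0+5·1 = 5
Q: 1·0+2·5 = 10 | 5·0+2·0+5·2 = 10
Z: 1·1+2·7 = 15 | 5·3+2·0+5·0 = 15
gcd(1,2,5,2,5) = 1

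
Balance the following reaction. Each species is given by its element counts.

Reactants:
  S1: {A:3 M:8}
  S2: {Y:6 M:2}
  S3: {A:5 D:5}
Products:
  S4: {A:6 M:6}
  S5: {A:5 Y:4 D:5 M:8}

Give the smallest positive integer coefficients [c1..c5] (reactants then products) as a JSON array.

A: 4·3+2·0+3·5 = 27 | 2·6+3·5 = 27
Y: 4·0+2·6+3·0 = 12 | 2·0+3·4 = 12
D: 4·0+2·0+3·5 = 15 | 2·0+3·5 = 15
M: 4·8+2·2+3·0 = 36 | 2·6+3·8 = 36
gcd(4,2,3,2,3) = 1

Coefficients: [4, 2, 3, 2, 3]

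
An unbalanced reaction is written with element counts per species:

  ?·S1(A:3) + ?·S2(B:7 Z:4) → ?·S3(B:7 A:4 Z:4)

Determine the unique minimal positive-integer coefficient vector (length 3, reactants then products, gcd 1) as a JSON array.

Coefficients: [4, 3, 3]

B: 4·0+3·7 = 21 | 3·7 = 21
A: 4·3+3·0 = 12 | 3·4 = 12
Z: 4·0+3·4 = 12 | 3·4 = 12
gcd(4,3,3) = 1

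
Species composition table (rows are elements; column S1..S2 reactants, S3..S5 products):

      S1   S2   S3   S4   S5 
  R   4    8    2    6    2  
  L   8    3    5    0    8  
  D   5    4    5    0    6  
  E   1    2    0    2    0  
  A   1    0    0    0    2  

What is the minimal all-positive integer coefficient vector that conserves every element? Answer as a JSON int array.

R: 2·4+4·8 = 40 | 4·2+5·6+1·2 = 40
L: 2·8+4·3 = 28 | 4·5+5·0+1·8 = 28
D: 2·5+4·4 = 26 | 4·5+5·0+1·6 = 26
E: 2·1+4·2 = 10 | 4·0+5·2+1·0 = 10
A: 2·1+4·0 = 2 | 4·0+5·0+1·2 = 2
gcd(2,4,4,5,1) = 1

Coefficients: [2, 4, 4, 5, 1]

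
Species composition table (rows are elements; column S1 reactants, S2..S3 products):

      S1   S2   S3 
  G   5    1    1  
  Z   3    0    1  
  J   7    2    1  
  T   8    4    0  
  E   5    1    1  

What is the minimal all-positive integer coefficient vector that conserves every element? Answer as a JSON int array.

G: 1·5 = 5 | 2·1+3·1 = 5
Z: 1·3 = 3 | 2·0+3·1 = 3
J: 1·7 = 7 | 2·2+3·1 = 7
T: 1·8 = 8 | 2·4+3·0 = 8
E: 1·5 = 5 | 2·1+3·1 = 5
gcd(1,2,3) = 1

Coefficients: [1, 2, 3]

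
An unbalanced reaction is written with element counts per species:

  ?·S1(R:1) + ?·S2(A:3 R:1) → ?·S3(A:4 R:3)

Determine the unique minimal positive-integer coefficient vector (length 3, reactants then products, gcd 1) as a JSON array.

Coefficients: [5, 4, 3]

A: 5·0+4·3 = 12 | 3·4 = 12
R: 5·1+4·1 = 9 | 3·3 = 9
gcd(5,4,3) = 1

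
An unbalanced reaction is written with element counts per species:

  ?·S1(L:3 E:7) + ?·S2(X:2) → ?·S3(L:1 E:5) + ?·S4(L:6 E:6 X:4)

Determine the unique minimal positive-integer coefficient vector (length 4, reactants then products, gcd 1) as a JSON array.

L: 3·3+2·0 = 9 | 3·1+1·6 = 9
E: 3·7+2·0 = 21 | 3·5+1·6 = 21
X: 3·0+2·2 = 4 | 3·0+1·4 = 4
gcd(3,2,3,1) = 1

Coefficients: [3, 2, 3, 1]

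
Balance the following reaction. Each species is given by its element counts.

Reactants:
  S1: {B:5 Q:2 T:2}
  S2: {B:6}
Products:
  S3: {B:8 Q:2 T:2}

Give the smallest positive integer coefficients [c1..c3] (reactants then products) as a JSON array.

B: 2·5+1·6 = 16 | 2·8 = 16
Q: 2·2+1·0 = 4 | 2·2 = 4
T: 2·2+1·0 = 4 | 2·2 = 4
gcd(2,1,2) = 1

Coefficients: [2, 1, 2]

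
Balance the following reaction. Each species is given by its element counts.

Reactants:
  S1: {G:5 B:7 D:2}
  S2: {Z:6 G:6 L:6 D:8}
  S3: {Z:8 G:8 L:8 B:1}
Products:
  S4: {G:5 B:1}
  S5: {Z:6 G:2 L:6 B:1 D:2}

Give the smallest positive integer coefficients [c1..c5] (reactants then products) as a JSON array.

Z: 1·0+1·6+3·8 = 30 | 5·0+5·6 = 30
G: 1·5+1·6+3·8 = 35 | 5·5+5·2 = 35
L: 1·0+1·6+3·8 = 30 | 5·0+5·6 = 30
B: 1·7+1·0+3·1 = 10 | 5·1+5·1 = 10
D: 1·2+1·8+3·0 = 10 | 5·0+5·2 = 10
gcd(1,1,3,5,5) = 1

Coefficients: [1, 1, 3, 5, 5]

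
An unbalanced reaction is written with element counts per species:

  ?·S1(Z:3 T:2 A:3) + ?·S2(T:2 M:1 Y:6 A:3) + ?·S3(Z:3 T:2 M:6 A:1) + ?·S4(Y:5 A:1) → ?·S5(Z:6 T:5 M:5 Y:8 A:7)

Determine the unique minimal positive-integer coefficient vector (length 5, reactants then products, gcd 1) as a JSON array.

Coefficients: [5, 2, 3, 4, 4]

Z: 5·3+2·0+3·3+4·0 = 24 | 4·6 = 24
T: 5·2+2·2+3·2+4·0 = 20 | 4·5 = 20
M: 5·0+2·1+3·6+4·0 = 20 | 4·5 = 20
Y: 5·0+2·6+3·0+4·5 = 32 | 4·8 = 32
A: 5·3+2·3+3·1+4·1 = 28 | 4·7 = 28
gcd(5,2,3,4,4) = 1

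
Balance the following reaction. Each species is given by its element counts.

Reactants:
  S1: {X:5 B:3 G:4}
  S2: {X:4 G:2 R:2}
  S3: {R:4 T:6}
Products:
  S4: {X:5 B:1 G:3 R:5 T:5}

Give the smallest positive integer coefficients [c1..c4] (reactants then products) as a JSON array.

Coefficients: [2, 5, 5, 6]

X: 2·5+5·4+5·0 = 30 | 6·5 = 30
B: 2·3+5·0+5·0 = 6 | 6·1 = 6
G: 2·4+5·2+5·0 = 18 | 6·3 = 18
R: 2·0+5·2+5·4 = 30 | 6·5 = 30
T: 2·0+5·0+5·6 = 30 | 6·5 = 30
gcd(2,5,5,6) = 1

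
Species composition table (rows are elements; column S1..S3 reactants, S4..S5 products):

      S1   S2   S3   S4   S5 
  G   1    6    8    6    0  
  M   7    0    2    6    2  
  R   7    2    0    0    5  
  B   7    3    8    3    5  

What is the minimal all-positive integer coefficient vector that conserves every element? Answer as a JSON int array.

G: 4·1+1·6+1·8 = 18 | 3·6+6·0 = 18
M: 4·7+1·0+1·2 = 30 | 3·6+6·2 = 30
R: 4·7+1·2+1·0 = 30 | 3·0+6·5 = 30
B: 4·7+1·3+1·8 = 39 | 3·3+6·5 = 39
gcd(4,1,1,3,6) = 1

Coefficients: [4, 1, 1, 3, 6]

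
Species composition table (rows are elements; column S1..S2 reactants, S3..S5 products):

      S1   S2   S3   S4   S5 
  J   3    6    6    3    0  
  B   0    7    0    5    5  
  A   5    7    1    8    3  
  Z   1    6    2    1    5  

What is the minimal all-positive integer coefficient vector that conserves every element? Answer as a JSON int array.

Coefficients: [1, 5, 4, 3, 4]

J: 1·3+5·6 = 33 | 4·6+3·3+4·0 = 33
B: 1·0+5·7 = 35 | 4·0+3·5+4·5 = 35
A: 1·5+5·7 = 40 | 4·1+3·8+4·3 = 40
Z: 1·1+5·6 = 31 | 4·2+3·1+4·5 = 31
gcd(1,5,4,3,4) = 1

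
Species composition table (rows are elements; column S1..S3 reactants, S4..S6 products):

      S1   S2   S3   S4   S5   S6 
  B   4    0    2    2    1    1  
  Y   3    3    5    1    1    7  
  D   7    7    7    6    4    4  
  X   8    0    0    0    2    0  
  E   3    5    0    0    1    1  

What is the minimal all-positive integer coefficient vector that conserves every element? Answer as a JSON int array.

Coefficients: [1, 1, 6, 4, 4, 4]

B: 1·4+1·0+6·2 = 16 | 4·2+4·1+4·1 = 16
Y: 1·3+1·3+6·5 = 36 | 4·1+4·1+4·7 = 36
D: 1·7+1·7+6·7 = 56 | 4·6+4·4+4·4 = 56
X: 1·8+1·0+6·0 = 8 | 4·0+4·2+4·0 = 8
E: 1·3+1·5+6·0 = 8 | 4·0+4·1+4·1 = 8
gcd(1,1,6,4,4,4) = 1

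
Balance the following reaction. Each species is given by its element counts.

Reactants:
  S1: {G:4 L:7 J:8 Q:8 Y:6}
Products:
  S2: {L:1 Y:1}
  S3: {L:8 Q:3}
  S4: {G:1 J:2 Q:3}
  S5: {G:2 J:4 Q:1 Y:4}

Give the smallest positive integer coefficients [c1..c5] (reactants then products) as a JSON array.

Coefficients: [4, 4, 3, 6, 5]

G: 4·4 = 16 | 4·0+3·0+6·1+5·2 = 16
L: 4·7 = 28 | 4·1+3·8+6·0+5·0 = 28
J: 4·8 = 32 | 4·0+3·0+6·2+5·4 = 32
Q: 4·8 = 32 | 4·0+3·3+6·3+5·1 = 32
Y: 4·6 = 24 | 4·1+3·0+6·0+5·4 = 24
gcd(4,4,3,6,5) = 1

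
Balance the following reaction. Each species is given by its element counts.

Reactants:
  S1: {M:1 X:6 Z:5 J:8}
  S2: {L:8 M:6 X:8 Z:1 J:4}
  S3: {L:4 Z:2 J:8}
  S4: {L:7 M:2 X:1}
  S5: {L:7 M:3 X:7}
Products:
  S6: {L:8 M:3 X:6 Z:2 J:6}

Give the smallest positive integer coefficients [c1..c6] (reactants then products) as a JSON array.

Coefficients: [1, 1, 3, 1, 3, 6]

L: 1·0+1·8+3·4+1·7+3·7 = 48 | 6·8 = 48
M: 1·1+1·6+3·0+1·2+3·3 = 18 | 6·3 = 18
X: 1·6+1·8+3·0+1·1+3·7 = 36 | 6·6 = 36
Z: 1·5+1·1+3·2+1·0+3·0 = 12 | 6·2 = 12
J: 1·8+1·4+3·8+1·0+3·0 = 36 | 6·6 = 36
gcd(1,1,3,1,3,6) = 1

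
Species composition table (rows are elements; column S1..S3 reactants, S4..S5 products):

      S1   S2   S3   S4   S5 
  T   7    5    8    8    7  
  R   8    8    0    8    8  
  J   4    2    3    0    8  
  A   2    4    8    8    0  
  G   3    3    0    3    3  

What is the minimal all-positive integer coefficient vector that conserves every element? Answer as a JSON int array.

Coefficients: [6, 5, 2, 6, 5]

T: 6·7+5·5+2·8 = 83 | 6·8+5·7 = 83
R: 6·8+5·8+2·0 = 88 | 6·8+5·8 = 88
J: 6·4+5·2+2·3 = 40 | 6·0+5·8 = 40
A: 6·2+5·4+2·8 = 48 | 6·8+5·0 = 48
G: 6·3+5·3+2·0 = 33 | 6·3+5·3 = 33
gcd(6,5,2,6,5) = 1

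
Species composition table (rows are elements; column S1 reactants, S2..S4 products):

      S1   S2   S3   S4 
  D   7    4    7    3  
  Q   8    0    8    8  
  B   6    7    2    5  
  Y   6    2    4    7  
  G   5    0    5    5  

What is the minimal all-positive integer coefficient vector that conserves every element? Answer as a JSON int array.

D: 5·7 = 35 | 2·4+3·7+2·3 = 35
Q: 5·8 = 40 | 2·0+3·8+2·8 = 40
B: 5·6 = 30 | 2·7+3·2+2·5 = 30
Y: 5·6 = 30 | 2·2+3·4+2·7 = 30
G: 5·5 = 25 | 2·0+3·5+2·5 = 25
gcd(5,2,3,2) = 1

Coefficients: [5, 2, 3, 2]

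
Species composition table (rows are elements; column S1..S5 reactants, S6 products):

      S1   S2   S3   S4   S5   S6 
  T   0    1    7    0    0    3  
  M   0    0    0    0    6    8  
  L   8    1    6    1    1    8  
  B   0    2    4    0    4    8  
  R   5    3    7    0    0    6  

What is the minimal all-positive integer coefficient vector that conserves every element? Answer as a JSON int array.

Coefficients: [1, 2, 1, 4, 4, 3]

T: 1·0+2·1+1·7+4·0+4·0 = 9 | 3·3 = 9
M: 1·0+2·0+1·0+4·0+4·6 = 24 | 3·8 = 24
L: 1·8+2·1+1·6+4·1+4·1 = 24 | 3·8 = 24
B: 1·0+2·2+1·4+4·0+4·4 = 24 | 3·8 = 24
R: 1·5+2·3+1·7+4·0+4·0 = 18 | 3·6 = 18
gcd(1,2,1,4,4,3) = 1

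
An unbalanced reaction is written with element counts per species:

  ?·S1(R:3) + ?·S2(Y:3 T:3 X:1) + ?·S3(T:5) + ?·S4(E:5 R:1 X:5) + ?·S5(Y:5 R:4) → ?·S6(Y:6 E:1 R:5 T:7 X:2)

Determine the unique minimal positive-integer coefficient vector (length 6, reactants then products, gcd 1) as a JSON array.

Coefficients: [4, 5, 4, 1, 3, 5]

Y: 4·0+5·3+4·0+1·0+3·5 = 30 | 5·6 = 30
E: 4·0+5·0+4·0+1·5+3·0 = 5 | 5·1 = 5
R: 4·3+5·0+4·0+1·1+3·4 = 25 | 5·5 = 25
T: 4·0+5·3+4·5+1·0+3·0 = 35 | 5·7 = 35
X: 4·0+5·1+4·0+1·5+3·0 = 10 | 5·2 = 10
gcd(4,5,4,1,3,5) = 1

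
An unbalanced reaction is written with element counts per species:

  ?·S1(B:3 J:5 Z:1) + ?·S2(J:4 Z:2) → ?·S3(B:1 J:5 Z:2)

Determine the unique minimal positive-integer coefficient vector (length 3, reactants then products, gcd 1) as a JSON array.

Coefficients: [2, 5, 6]

B: 2·3+5·0 = 6 | 6·1 = 6
J: 2·5+5·4 = 30 | 6·5 = 30
Z: 2·1+5·2 = 12 | 6·2 = 12
gcd(2,5,6) = 1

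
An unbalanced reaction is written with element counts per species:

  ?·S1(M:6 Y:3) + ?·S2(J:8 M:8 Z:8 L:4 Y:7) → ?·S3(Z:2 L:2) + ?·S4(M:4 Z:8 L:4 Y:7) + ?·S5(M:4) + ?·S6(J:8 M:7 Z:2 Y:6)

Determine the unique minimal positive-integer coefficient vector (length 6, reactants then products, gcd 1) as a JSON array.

Coefficients: [5, 6, 6, 3, 6, 6]

J: 5·0+6·8 = 48 | 6·0+3·0+6·0+6·8 = 48
M: 5·6+6·8 = 78 | 6·0+3·4+6·4+6·7 = 78
Z: 5·0+6·8 = 48 | 6·2+3·8+6·0+6·2 = 48
L: 5·0+6·4 = 24 | 6·2+3·4+6·0+6·0 = 24
Y: 5·3+6·7 = 57 | 6·0+3·7+6·0+6·6 = 57
gcd(5,6,6,3,6,6) = 1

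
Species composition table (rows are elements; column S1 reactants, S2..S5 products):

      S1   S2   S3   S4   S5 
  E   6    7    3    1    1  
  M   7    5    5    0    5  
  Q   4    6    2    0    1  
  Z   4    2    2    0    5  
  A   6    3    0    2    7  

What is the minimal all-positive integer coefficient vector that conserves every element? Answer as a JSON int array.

Coefficients: [5, 2, 3, 5, 2]

E: 5·6 = 30 | 2·7+3·3+5·1+2·1 = 30
M: 5·7 = 35 | 2·5+3·5+5·0+2·5 = 35
Q: 5·4 = 20 | 2·6+3·2+5·0+2·1 = 20
Z: 5·4 = 20 | 2·2+3·2+5·0+2·5 = 20
A: 5·6 = 30 | 2·3+3·0+5·2+2·7 = 30
gcd(5,2,3,5,2) = 1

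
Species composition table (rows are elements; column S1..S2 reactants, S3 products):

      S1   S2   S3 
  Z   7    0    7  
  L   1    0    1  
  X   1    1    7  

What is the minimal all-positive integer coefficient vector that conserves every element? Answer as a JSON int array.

Coefficients: [1, 6, 1]

Z: 1·7+6·0 = 7 | 1·7 = 7
L: 1·1+6·0 = 1 | 1·1 = 1
X: 1·1+6·1 = 7 | 1·7 = 7
gcd(1,6,1) = 1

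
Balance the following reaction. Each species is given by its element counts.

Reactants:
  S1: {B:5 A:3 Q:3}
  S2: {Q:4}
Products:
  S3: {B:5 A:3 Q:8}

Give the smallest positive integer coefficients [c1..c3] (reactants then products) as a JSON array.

Coefficients: [4, 5, 4]

B: 4·5+5·0 = 20 | 4·5 = 20
A: 4·3+5·0 = 12 | 4·3 = 12
Q: 4·3+5·4 = 32 | 4·8 = 32
gcd(4,5,4) = 1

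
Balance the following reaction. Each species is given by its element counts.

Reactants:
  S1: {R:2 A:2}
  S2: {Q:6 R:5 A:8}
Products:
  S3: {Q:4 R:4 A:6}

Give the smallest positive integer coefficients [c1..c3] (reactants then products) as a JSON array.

Q: 1·0+2·6 = 12 | 3·4 = 12
R: 1·2+2·5 = 12 | 3·4 = 12
A: 1·2+2·8 = 18 | 3·6 = 18
gcd(1,2,3) = 1

Coefficients: [1, 2, 3]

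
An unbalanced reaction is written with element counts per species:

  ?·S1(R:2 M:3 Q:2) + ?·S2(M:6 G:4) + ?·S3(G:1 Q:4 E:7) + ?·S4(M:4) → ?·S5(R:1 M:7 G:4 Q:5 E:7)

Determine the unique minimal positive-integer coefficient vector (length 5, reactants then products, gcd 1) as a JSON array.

R: 2·2+3·0+4·0+1·0 = 4 | 4·1 = 4
M: 2·3+3·6+4·0+1·4 = 28 | 4·7 = 28
G: 2·0+3·4+4·1+1·0 = 16 | 4·4 = 16
Q: 2·2+3·0+4·4+1·0 = 20 | 4·5 = 20
E: 2·0+3·0+4·7+1·0 = 28 | 4·7 = 28
gcd(2,3,4,1,4) = 1

Coefficients: [2, 3, 4, 1, 4]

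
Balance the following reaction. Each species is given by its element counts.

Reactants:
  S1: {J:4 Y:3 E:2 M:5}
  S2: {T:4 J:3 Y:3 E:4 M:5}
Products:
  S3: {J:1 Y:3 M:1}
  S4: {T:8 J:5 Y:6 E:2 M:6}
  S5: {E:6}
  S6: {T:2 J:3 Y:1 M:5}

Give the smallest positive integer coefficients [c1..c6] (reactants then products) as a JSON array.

T: 3·0+5·4 = 20 | 4·0+1·8+4·0+6·2 = 20
J: 3·4+5·3 = 27 | 4·1+1·5+4·0+6·3 = 27
Y: 3·3+5·3 = 24 | 4·3+1·6+4·0+6·1 = 24
E: 3·2+5·4 = 26 | 4·0+1·2+4·6+6·0 = 26
M: 3·5+5·5 = 40 | 4·1+1·6+4·0+6·5 = 40
gcd(3,5,4,1,4,6) = 1

Coefficients: [3, 5, 4, 1, 4, 6]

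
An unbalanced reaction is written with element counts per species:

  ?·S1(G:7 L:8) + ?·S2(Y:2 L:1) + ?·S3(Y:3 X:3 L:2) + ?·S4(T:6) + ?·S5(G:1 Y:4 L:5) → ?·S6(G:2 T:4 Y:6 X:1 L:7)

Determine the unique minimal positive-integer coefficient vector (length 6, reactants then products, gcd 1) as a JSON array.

G: 1·7+5·0+2·0+4·0+5·1 = 12 | 6·2 = 12
T: 1·0+5·0+2·0+4·6+5·0 = 24 | 6·4 = 24
Y: 1·0+5·2+2·3+4·0+5·4 = 36 | 6·6 = 36
X: 1·0+5·0+2·3+4·0+5·0 = 6 | 6·1 = 6
L: 1·8+5·1+2·2+4·0+5·5 = 42 | 6·7 = 42
gcd(1,5,2,4,5,6) = 1

Coefficients: [1, 5, 2, 4, 5, 6]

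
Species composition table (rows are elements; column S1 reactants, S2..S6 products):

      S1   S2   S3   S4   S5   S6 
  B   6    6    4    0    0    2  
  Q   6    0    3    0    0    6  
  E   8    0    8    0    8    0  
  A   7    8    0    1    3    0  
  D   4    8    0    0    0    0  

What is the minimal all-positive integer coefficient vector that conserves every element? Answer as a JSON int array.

Coefficients: [6, 3, 2, 6, 4, 5]

B: 6·6 = 36 | 3·6+2·4+6·0+4·0+5·2 = 36
Q: 6·6 = 36 | 3·0+2·3+6·0+4·0+5·6 = 36
E: 6·8 = 48 | 3·0+2·8+6·0+4·8+5·0 = 48
A: 6·7 = 42 | 3·8+2·0+6·1+4·3+5·0 = 42
D: 6·4 = 24 | 3·8+2·0+6·0+4·0+5·0 = 24
gcd(6,3,2,6,4,5) = 1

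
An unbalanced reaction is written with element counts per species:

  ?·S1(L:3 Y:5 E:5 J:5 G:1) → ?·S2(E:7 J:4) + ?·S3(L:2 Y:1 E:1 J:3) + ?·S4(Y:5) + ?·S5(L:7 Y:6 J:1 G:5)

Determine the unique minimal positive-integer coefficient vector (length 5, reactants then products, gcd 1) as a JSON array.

Coefficients: [5, 3, 4, 3, 1]

L: 5·3 = 15 | 3·0+4·2+3·0+1·7 = 15
Y: 5·5 = 25 | 3·0+4·1+3·5+1·6 = 25
E: 5·5 = 25 | 3·7+4·1+3·0+1·0 = 25
J: 5·5 = 25 | 3·4+4·3+3·0+1·1 = 25
G: 5·1 = 5 | 3·0+4·0+3·0+1·5 = 5
gcd(5,3,4,3,1) = 1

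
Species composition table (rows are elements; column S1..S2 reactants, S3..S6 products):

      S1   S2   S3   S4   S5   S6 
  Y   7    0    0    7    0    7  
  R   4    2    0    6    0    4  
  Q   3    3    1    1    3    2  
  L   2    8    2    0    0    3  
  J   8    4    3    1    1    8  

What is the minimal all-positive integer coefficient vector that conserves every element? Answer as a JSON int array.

Coefficients: [5, 1, 3, 1, 2, 4]

Y: 5·7+1·0 = 35 | 3·0+1·7+2·0+4·7 = 35
R: 5·4+1·2 = 22 | 3·0+1·6+2·0+4·4 = 22
Q: 5·3+1·3 = 18 | 3·1+1·1+2·3+4·2 = 18
L: 5·2+1·8 = 18 | 3·2+1·0+2·0+4·3 = 18
J: 5·8+1·4 = 44 | 3·3+1·1+2·1+4·8 = 44
gcd(5,1,3,1,2,4) = 1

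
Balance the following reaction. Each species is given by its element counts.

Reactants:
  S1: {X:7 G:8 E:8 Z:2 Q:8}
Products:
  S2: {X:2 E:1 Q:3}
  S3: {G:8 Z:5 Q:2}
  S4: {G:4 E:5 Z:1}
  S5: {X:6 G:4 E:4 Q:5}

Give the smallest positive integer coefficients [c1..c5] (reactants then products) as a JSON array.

X: 4·7 = 28 | 5·2+1·0+3·0+3·6 = 28
G: 4·8 = 32 | 5·0+1·8+3·4+3·4 = 32
E: 4·8 = 32 | 5·1+1·0+3·5+3·4 = 32
Z: 4·2 = 8 | 5·0+1·5+3·1+3·0 = 8
Q: 4·8 = 32 | 5·3+1·2+3·0+3·5 = 32
gcd(4,5,1,3,3) = 1

Coefficients: [4, 5, 1, 3, 3]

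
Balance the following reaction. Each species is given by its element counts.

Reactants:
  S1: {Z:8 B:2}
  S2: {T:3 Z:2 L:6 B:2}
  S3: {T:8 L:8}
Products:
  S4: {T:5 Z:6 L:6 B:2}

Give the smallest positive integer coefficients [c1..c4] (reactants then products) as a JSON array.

T: 4·0+2·3+3·8 = 30 | 6·5 = 30
Z: 4·8+2·2+3·0 = 36 | 6·6 = 36
L: 4·0+2·6+3·8 = 36 | 6·6 = 36
B: 4·2+2·2+3·0 = 12 | 6·2 = 12
gcd(4,2,3,6) = 1

Coefficients: [4, 2, 3, 6]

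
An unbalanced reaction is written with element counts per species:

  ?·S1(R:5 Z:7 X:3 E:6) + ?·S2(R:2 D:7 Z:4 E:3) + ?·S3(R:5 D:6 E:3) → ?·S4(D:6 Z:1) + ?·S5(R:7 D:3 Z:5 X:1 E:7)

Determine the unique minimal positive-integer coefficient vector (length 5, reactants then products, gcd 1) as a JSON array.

R: 1·5+3·2+2·5 = 21 | 4·0+3·7 = 21
D: 1·0+3·7+2·6 = 33 | 4·6+3·3 = 33
Z: 1·7+3·4+2·0 = 19 | 4·1+3·5 = 19
X: 1·3+3·0+2·0 = 3 | 4·0+3·1 = 3
E: 1·6+3·3+2·3 = 21 | 4·0+3·7 = 21
gcd(1,3,2,4,3) = 1

Coefficients: [1, 3, 2, 4, 3]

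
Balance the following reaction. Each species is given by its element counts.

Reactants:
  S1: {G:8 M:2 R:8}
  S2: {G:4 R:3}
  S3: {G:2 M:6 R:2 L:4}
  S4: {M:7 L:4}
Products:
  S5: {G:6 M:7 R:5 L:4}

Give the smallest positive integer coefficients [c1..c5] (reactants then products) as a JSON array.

Coefficients: [1, 6, 2, 4, 6]

G: 1·8+6·4+2·2+4·0 = 36 | 6·6 = 36
M: 1·2+6·0+2·6+4·7 = 42 | 6·7 = 42
R: 1·8+6·3+2·2+4·0 = 30 | 6·5 = 30
L: 1·0+6·0+2·4+4·4 = 24 | 6·4 = 24
gcd(1,6,2,4,6) = 1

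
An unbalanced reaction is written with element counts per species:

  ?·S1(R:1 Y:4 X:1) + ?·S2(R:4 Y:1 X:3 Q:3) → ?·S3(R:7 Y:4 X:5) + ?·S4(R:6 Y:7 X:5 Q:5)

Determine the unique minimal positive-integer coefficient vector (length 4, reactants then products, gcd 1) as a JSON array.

Coefficients: [5, 5, 1, 3]

R: 5·1+5·4 = 25 | 1·7+3·6 = 25
Y: 5·4+5·1 = 25 | 1·4+3·7 = 25
X: 5·1+5·3 = 20 | 1·5+3·5 = 20
Q: 5·0+5·3 = 15 | 1·0+3·5 = 15
gcd(5,5,1,3) = 1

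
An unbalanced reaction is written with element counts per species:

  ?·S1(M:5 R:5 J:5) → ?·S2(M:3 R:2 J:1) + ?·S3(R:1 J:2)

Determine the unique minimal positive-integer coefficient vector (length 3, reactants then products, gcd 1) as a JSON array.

M: 3·5 = 15 | 5·3+5·0 = 15
R: 3·5 = 15 | 5·2+5·1 = 15
J: 3·5 = 15 | 5·1+5·2 = 15
gcd(3,5,5) = 1

Coefficients: [3, 5, 5]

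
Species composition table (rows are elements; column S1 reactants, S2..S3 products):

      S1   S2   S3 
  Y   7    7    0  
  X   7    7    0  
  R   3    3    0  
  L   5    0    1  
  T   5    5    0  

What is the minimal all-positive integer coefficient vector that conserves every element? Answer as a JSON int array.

Coefficients: [1, 1, 5]

Y: 1·7 = 7 | 1·7+5·0 = 7
X: 1·7 = 7 | 1·7+5·0 = 7
R: 1·3 = 3 | 1·3+5·0 = 3
L: 1·5 = 5 | 1·0+5·1 = 5
T: 1·5 = 5 | 1·5+5·0 = 5
gcd(1,1,5) = 1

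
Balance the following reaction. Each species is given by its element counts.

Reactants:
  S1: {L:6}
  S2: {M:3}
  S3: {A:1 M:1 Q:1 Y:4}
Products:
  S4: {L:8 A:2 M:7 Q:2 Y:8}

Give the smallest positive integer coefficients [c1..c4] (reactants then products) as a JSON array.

L: 4·6+5·0+6·0 = 24 | 3·8 = 24
A: 4·0+5·0+6·1 = 6 | 3·2 = 6
M: 4·0+5·3+6·1 = 21 | 3·7 = 21
Q: 4·0+5·0+6·1 = 6 | 3·2 = 6
Y: 4·0+5·0+6·4 = 24 | 3·8 = 24
gcd(4,5,6,3) = 1

Coefficients: [4, 5, 6, 3]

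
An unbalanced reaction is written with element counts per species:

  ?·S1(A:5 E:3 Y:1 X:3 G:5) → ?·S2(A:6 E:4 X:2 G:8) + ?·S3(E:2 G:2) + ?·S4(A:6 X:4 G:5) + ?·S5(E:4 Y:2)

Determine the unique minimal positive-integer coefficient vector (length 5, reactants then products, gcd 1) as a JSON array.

A: 6·5 = 30 | 1·6+1·0+4·6+3·0 = 30
E: 6·3 = 18 | 1·4+1·2+4·0+3·4 = 18
Y: 6·1 = 6 | 1·0+1·0+4·0+3·2 = 6
X: 6·3 = 18 | 1·2+1·0+4·4+3·0 = 18
G: 6·5 = 30 | 1·8+1·2+4·5+3·0 = 30
gcd(6,1,1,4,3) = 1

Coefficients: [6, 1, 1, 4, 3]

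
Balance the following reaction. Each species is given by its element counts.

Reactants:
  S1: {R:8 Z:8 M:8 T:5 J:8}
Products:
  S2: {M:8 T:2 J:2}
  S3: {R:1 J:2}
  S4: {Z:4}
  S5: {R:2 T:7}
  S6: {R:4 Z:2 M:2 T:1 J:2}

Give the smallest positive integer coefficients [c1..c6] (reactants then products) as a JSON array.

R: 3·8 = 24 | 2·0+6·1+4·0+1·2+4·4 = 24
Z: 3·8 = 24 | 2·0+6·0+4·4+1·0+4·2 = 24
M: 3·8 = 24 | 2·8+6·0+4·0+1·0+4·2 = 24
T: 3·5 = 15 | 2·2+6·0+4·0+1·7+4·1 = 15
J: 3·8 = 24 | 2·2+6·2+4·0+1·0+4·2 = 24
gcd(3,2,6,4,1,4) = 1

Coefficients: [3, 2, 6, 4, 1, 4]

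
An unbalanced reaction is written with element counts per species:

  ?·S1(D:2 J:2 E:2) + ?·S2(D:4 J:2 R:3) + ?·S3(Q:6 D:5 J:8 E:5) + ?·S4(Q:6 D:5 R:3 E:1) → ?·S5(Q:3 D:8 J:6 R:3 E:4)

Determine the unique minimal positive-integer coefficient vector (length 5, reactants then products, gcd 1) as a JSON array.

Q: 5·0+3·0+1·6+1·6 = 12 | 4·3 = 12
D: 5·2+3·4+1·5+1·5 = 32 | 4·8 = 32
J: 5·2+3·2+1·8+1·0 = 24 | 4·6 = 24
R: 5·0+3·3+1·0+1·3 = 12 | 4·3 = 12
E: 5·2+3·0+1·5+1·1 = 16 | 4·4 = 16
gcd(5,3,1,1,4) = 1

Coefficients: [5, 3, 1, 1, 4]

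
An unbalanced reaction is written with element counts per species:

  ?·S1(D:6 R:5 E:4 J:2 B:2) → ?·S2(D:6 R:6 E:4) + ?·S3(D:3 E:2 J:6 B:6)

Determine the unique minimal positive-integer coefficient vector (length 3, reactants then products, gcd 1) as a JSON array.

D: 6·6 = 36 | 5·6+2·3 = 36
R: 6·5 = 30 | 5·6+2·0 = 30
E: 6·4 = 24 | 5·4+2·2 = 24
J: 6·2 = 12 | 5·0+2·6 = 12
B: 6·2 = 12 | 5·0+2·6 = 12
gcd(6,5,2) = 1

Coefficients: [6, 5, 2]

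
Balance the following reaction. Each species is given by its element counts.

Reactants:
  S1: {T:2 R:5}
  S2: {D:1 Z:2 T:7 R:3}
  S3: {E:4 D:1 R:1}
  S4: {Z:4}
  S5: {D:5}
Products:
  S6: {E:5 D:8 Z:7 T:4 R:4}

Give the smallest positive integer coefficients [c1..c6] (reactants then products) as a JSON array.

E: 1·0+2·0+5·4+6·0+5·0 = 20 | 4·5 = 20
D: 1·0+2·1+5·1+6·0+5·5 = 32 | 4·8 = 32
Z: 1·0+2·2+5·0+6·4+5·0 = 28 | 4·7 = 28
T: 1·2+2·7+5·0+6·0+5·0 = 16 | 4·4 = 16
R: 1·5+2·3+5·1+6·0+5·0 = 16 | 4·4 = 16
gcd(1,2,5,6,5,4) = 1

Coefficients: [1, 2, 5, 6, 5, 4]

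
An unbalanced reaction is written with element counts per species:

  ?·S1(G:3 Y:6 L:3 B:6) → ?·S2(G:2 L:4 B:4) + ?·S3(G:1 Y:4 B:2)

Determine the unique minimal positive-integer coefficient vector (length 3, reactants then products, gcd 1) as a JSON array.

Coefficients: [4, 3, 6]

G: 4·3 = 12 | 3·2+6·1 = 12
Y: 4·6 = 24 | 3·0+6·4 = 24
L: 4·3 = 12 | 3·4+6·0 = 12
B: 4·6 = 24 | 3·4+6·2 = 24
gcd(4,3,6) = 1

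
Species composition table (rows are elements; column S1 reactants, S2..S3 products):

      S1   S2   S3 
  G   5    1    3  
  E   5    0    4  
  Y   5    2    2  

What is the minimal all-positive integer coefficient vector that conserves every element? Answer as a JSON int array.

Coefficients: [4, 5, 5]

G: 4·5 = 20 | 5·1+5·3 = 20
E: 4·5 = 20 | 5·0+5·4 = 20
Y: 4·5 = 20 | 5·2+5·2 = 20
gcd(4,5,5) = 1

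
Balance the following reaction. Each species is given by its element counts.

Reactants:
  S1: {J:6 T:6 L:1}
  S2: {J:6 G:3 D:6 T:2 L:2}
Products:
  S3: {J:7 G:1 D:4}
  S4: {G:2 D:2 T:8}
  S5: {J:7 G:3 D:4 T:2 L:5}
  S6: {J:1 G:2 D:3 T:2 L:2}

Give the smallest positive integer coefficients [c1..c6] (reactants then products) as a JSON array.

J: 1·6+4·6 = 30 | 3·7+1·0+1·7+2·1 = 30
G: 1·0+4·3 = 12 | 3·1+1·2+1·3+2·2 = 12
D: 1·0+4·6 = 24 | 3·4+1·2+1·4+2·3 = 24
T: 1·6+4·2 = 14 | 3·0+1·8+1·2+2·2 = 14
L: 1·1+4·2 = 9 | 3·0+1·0+1·5+2·2 = 9
gcd(1,4,3,1,1,2) = 1

Coefficients: [1, 4, 3, 1, 1, 2]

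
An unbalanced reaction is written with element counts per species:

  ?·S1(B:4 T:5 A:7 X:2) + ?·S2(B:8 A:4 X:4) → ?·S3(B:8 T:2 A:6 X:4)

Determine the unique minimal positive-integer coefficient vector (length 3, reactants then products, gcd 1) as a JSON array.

Coefficients: [2, 4, 5]

B: 2·4+4·8 = 40 | 5·8 = 40
T: 2·5+4·0 = 10 | 5·2 = 10
A: 2·7+4·4 = 30 | 5·6 = 30
X: 2·2+4·4 = 20 | 5·4 = 20
gcd(2,4,5) = 1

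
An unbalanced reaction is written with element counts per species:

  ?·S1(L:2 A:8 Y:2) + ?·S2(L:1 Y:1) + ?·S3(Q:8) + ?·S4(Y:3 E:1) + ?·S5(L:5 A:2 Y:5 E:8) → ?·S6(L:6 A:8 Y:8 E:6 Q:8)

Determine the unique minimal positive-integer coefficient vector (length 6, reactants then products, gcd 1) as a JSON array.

Coefficients: [5, 6, 6, 4, 4, 6]

L: 5·2+6·1+6·0+4·0+4·5 = 36 | 6·6 = 36
A: 5·8+6·0+6·0+4·0+4·2 = 48 | 6·8 = 48
Y: 5·2+6·1+6·0+4·3+4·5 = 48 | 6·8 = 48
E: 5·0+6·0+6·0+4·1+4·8 = 36 | 6·6 = 36
Q: 5·0+6·0+6·8+4·0+4·0 = 48 | 6·8 = 48
gcd(5,6,6,4,4,6) = 1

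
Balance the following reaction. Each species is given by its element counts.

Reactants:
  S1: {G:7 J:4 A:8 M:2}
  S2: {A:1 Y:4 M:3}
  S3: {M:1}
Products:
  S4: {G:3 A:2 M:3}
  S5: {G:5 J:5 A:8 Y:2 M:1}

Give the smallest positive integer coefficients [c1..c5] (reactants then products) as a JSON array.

G: 5·7+2·0+3·0 = 35 | 5·3+4·5 = 35
J: 5·4+2·0+3·0 = 20 | 5·0+4·5 = 20
A: 5·8+2·1+3·0 = 42 | 5·2+4·8 = 42
Y: 5·0+2·4+3·0 = 8 | 5·0+4·2 = 8
M: 5·2+2·3+3·1 = 19 | 5·3+4·1 = 19
gcd(5,2,3,5,4) = 1

Coefficients: [5, 2, 3, 5, 4]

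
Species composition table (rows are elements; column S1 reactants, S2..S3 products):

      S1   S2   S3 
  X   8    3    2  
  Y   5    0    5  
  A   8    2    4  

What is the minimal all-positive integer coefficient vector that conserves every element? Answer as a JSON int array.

X: 1·8 = 8 | 2·3+1·2 = 8
Y: 1·5 = 5 | 2·0+1·5 = 5
A: 1·8 = 8 | 2·2+1·4 = 8
gcd(1,2,1) = 1

Coefficients: [1, 2, 1]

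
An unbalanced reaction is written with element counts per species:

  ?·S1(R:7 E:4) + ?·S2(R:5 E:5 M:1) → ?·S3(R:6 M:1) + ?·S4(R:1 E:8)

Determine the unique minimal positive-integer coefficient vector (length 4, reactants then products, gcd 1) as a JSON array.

Coefficients: [1, 4, 4, 3]

R: 1·7+4·5 = 27 | 4·6+3·1 = 27
E: 1·4+4·5 = 24 | 4·0+3·8 = 24
M: 1·0+4·1 = 4 | 4·1+3·0 = 4
gcd(1,4,4,3) = 1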